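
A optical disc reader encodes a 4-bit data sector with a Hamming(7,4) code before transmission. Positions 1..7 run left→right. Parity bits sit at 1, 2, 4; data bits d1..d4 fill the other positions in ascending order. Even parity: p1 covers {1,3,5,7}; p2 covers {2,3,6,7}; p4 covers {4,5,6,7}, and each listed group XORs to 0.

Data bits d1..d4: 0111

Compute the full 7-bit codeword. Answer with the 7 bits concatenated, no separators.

0001111

Place data at non-parity positions: p1 p2 0 p4 1 1 1
p1 (pos 1,3,5,7): XOR of data positions = 0⊕1⊕1 = 0
p2 (pos 2,3,6,7): XOR of data positions = 0⊕1⊕1 = 0
p4 (pos 4,5,6,7): XOR of data positions = 1⊕1⊕1 = 1
Codeword: 0001111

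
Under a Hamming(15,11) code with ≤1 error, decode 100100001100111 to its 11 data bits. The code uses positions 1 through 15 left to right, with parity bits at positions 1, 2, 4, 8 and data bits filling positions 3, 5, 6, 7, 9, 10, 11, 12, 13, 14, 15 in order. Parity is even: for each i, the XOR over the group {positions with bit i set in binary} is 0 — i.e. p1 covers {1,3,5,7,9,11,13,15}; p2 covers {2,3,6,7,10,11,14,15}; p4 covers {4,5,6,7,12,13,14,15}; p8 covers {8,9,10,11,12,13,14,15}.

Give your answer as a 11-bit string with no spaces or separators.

s1 (pos 1,3,5,7,9,11,13,15): 1⊕0⊕0⊕0⊕1⊕0⊕1⊕1 = 0
s2 (pos 2,3,6,7,10,11,14,15): 0⊕0⊕0⊕0⊕1⊕0⊕1⊕1 = 1
s4 (pos 4,5,6,7,12,13,14,15): 1⊕0⊕0⊕0⊕0⊕1⊕1⊕1 = 0
s8 (pos 8,9,10,11,12,13,14,15): 0⊕1⊕1⊕0⊕0⊕1⊕1⊕1 = 1
Syndrome s8…s1 = 1010 → error at position 10.
Flip position 10: 100100001100111 → 100100001000111
Read data bits from positions 3,5,6,7,9,10,11,12,13,14,15: 00001000111

00001000111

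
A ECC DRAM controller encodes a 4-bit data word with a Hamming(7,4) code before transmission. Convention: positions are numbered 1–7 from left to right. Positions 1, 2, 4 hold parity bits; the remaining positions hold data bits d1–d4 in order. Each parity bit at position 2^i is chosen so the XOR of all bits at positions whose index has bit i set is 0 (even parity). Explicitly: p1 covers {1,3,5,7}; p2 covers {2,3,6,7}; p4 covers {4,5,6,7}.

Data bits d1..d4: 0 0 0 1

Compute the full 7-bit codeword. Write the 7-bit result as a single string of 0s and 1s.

Place data at non-parity positions: p1 p2 0 p4 0 0 1
p1 (pos 1,3,5,7): XOR of data positions = 0⊕0⊕1 = 1
p2 (pos 2,3,6,7): XOR of data positions = 0⊕0⊕1 = 1
p4 (pos 4,5,6,7): XOR of data positions = 0⊕0⊕1 = 1
Codeword: 1101001

1101001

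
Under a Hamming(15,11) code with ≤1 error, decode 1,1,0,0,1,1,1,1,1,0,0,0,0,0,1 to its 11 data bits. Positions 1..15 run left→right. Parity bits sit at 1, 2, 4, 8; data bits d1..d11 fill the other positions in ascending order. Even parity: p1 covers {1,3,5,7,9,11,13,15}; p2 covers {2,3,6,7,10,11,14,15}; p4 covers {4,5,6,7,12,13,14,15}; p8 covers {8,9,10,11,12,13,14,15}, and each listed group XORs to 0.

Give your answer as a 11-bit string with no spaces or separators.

01110000001

s1 (pos 1,3,5,7,9,11,13,15): 1⊕0⊕1⊕1⊕1⊕0⊕0⊕1 = 1
s2 (pos 2,3,6,7,10,11,14,15): 1⊕0⊕1⊕1⊕0⊕0⊕0⊕1 = 0
s4 (pos 4,5,6,7,12,13,14,15): 0⊕1⊕1⊕1⊕0⊕0⊕0⊕1 = 0
s8 (pos 8,9,10,11,12,13,14,15): 1⊕1⊕0⊕0⊕0⊕0⊕0⊕1 = 1
Syndrome s8…s1 = 1001 → error at position 9.
Flip position 9: 110011111000001 → 110011110000001
Read data bits from positions 3,5,6,7,9,10,11,12,13,14,15: 01110000001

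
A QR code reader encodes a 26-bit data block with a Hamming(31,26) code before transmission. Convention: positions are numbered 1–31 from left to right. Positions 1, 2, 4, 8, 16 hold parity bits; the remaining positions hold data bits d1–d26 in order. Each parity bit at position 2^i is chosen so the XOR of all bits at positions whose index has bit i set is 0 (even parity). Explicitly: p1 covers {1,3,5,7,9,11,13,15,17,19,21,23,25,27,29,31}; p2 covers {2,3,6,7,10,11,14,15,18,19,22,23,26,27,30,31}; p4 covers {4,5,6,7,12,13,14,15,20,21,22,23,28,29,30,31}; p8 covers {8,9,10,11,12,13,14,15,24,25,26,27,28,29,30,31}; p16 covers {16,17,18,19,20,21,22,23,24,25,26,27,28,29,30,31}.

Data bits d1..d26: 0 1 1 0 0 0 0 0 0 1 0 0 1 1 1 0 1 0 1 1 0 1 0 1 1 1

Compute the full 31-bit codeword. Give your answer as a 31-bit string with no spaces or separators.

0000110100000100011101011010111

Place data at non-parity positions: p1 p2 0 p4 1 1 0 p8 0 0 0 0 0 1 0 p16 0 1 1 1 0 1 0 1 1 0 1 0 1 1 1
p1 (pos 1,3,5,7,9,11,13,15,17,19,21,23,25,27,29,31): XOR of data positions = 0⊕1⊕0⊕0⊕0⊕0⊕0⊕0⊕1⊕0⊕0⊕1⊕1⊕1⊕1 = 0
p2 (pos 2,3,6,7,10,11,14,15,18,19,22,23,26,27,30,31): XOR of data positions = 0⊕1⊕0⊕0⊕0⊕1⊕0⊕1⊕1⊕1⊕0⊕0⊕1⊕1⊕1 = 0
p4 (pos 4,5,6,7,12,13,14,15,20,21,22,23,28,29,30,31): XOR of data positions = 1⊕1⊕0⊕0⊕0⊕1⊕0⊕1⊕0⊕1⊕0⊕0⊕1⊕1⊕1 = 0
p8 (pos 8,9,10,11,12,13,14,15,24,25,26,27,28,29,30,31): XOR of data positions = 0⊕0⊕0⊕0⊕0⊕1⊕0⊕1⊕1⊕0⊕1⊕0⊕1⊕1⊕1 = 1
p16 (pos 16,17,18,19,20,21,22,23,24,25,26,27,28,29,30,31): XOR of data positions = 0⊕1⊕1⊕1⊕0⊕1⊕0⊕1⊕1⊕0⊕1⊕0⊕1⊕1⊕1 = 0
Codeword: 0000110100000100011101011010111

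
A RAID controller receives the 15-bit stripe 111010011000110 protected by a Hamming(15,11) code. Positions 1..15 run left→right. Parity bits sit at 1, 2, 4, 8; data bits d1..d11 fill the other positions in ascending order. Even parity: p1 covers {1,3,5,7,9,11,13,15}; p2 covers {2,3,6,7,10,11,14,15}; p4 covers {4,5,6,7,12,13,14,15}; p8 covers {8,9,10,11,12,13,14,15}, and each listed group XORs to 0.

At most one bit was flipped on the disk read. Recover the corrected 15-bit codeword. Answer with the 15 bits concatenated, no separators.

s1 (pos 1,3,5,7,9,11,13,15): 1⊕1⊕1⊕0⊕1⊕0⊕1⊕0 = 1
s2 (pos 2,3,6,7,10,11,14,15): 1⊕1⊕0⊕0⊕0⊕0⊕1⊕0 = 1
s4 (pos 4,5,6,7,12,13,14,15): 0⊕1⊕0⊕0⊕0⊕1⊕1⊕0 = 1
s8 (pos 8,9,10,11,12,13,14,15): 1⊕1⊕0⊕0⊕0⊕1⊕1⊕0 = 0
Syndrome s8…s1 = 0111 → error at position 7.
Flip position 7: 111010011000110 → 111010111000110

111010111000110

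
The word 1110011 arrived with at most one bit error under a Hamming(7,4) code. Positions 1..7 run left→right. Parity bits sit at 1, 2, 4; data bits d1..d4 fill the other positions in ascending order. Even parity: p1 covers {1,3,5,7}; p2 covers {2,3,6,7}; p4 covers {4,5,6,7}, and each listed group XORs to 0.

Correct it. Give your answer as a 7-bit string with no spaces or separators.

s1 (pos 1,3,5,7): 1⊕1⊕0⊕1 = 1
s2 (pos 2,3,6,7): 1⊕1⊕1⊕1 = 0
s4 (pos 4,5,6,7): 0⊕0⊕1⊕1 = 0
Syndrome s4…s1 = 001 → error at position 1.
Flip position 1: 1110011 → 0110011

0110011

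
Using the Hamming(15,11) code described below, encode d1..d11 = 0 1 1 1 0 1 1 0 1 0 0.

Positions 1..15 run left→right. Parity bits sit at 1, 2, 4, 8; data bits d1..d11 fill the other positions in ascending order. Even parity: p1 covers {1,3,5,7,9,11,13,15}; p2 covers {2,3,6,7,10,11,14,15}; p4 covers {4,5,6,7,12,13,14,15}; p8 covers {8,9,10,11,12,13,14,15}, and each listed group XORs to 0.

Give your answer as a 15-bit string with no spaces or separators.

000011110110100

Place data at non-parity positions: p1 p2 0 p4 1 1 1 p8 0 1 1 0 1 0 0
p1 (pos 1,3,5,7,9,11,13,15): XOR of data positions = 0⊕1⊕1⊕0⊕1⊕1⊕0 = 0
p2 (pos 2,3,6,7,10,11,14,15): XOR of data positions = 0⊕1⊕1⊕1⊕1⊕0⊕0 = 0
p4 (pos 4,5,6,7,12,13,14,15): XOR of data positions = 1⊕1⊕1⊕0⊕1⊕0⊕0 = 0
p8 (pos 8,9,10,11,12,13,14,15): XOR of data positions = 0⊕1⊕1⊕0⊕1⊕0⊕0 = 1
Codeword: 000011110110100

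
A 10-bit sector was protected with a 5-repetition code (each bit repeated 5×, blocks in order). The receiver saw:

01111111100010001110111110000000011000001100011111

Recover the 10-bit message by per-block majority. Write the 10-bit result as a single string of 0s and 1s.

1101100001

Block 1 (01111): 4 ones → 1
Block 2 (11110): 4 ones → 1
Block 3 (00100): 1 one → 0
Block 4 (01110): 3 ones → 1
Block 5 (11111): 5 ones → 1
Block 6 (00000): 0 ones → 0
Block 7 (00011): 2 ones → 0
Block 8 (00000): 0 ones → 0
Block 9 (11000): 2 ones → 0
Block 10 (11111): 5 ones → 1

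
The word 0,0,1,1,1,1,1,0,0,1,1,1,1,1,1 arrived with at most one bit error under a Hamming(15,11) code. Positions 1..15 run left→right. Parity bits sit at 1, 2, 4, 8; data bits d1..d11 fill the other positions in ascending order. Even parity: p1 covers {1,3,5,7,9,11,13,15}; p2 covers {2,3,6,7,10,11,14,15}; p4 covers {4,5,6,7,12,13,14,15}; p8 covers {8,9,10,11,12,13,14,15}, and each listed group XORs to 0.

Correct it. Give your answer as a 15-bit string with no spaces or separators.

011111100111111

s1 (pos 1,3,5,7,9,11,13,15): 0⊕1⊕1⊕1⊕0⊕1⊕1⊕1 = 0
s2 (pos 2,3,6,7,10,11,14,15): 0⊕1⊕1⊕1⊕1⊕1⊕1⊕1 = 1
s4 (pos 4,5,6,7,12,13,14,15): 1⊕1⊕1⊕1⊕1⊕1⊕1⊕1 = 0
s8 (pos 8,9,10,11,12,13,14,15): 0⊕0⊕1⊕1⊕1⊕1⊕1⊕1 = 0
Syndrome s8…s1 = 0010 → error at position 2.
Flip position 2: 001111100111111 → 011111100111111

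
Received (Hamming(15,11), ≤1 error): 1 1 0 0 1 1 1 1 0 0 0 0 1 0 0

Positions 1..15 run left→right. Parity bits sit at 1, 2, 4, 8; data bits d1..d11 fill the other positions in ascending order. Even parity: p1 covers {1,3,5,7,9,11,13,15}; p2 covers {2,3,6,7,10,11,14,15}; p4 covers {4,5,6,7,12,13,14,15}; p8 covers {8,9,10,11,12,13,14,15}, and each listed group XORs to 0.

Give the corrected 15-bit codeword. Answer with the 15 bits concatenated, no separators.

100011110000100

s1 (pos 1,3,5,7,9,11,13,15): 1⊕0⊕1⊕1⊕0⊕0⊕1⊕0 = 0
s2 (pos 2,3,6,7,10,11,14,15): 1⊕0⊕1⊕1⊕0⊕0⊕0⊕0 = 1
s4 (pos 4,5,6,7,12,13,14,15): 0⊕1⊕1⊕1⊕0⊕1⊕0⊕0 = 0
s8 (pos 8,9,10,11,12,13,14,15): 1⊕0⊕0⊕0⊕0⊕1⊕0⊕0 = 0
Syndrome s8…s1 = 0010 → error at position 2.
Flip position 2: 110011110000100 → 100011110000100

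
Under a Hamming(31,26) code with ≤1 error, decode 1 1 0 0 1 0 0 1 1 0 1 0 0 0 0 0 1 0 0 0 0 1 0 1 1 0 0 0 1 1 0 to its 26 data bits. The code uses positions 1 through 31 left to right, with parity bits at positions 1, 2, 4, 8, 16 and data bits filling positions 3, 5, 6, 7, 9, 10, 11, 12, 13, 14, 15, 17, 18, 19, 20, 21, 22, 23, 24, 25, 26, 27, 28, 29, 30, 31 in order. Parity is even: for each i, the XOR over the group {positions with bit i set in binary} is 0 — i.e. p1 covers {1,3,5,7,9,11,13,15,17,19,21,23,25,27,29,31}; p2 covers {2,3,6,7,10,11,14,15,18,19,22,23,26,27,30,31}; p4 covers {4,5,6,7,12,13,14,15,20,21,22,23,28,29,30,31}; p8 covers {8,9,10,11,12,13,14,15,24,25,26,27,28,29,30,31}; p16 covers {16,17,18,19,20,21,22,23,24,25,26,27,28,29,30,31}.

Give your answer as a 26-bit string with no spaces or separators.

01000010000100001011000110

s1 (pos 1,3,5,7,9,11,13,15,17,19,21,23,25,27,29,31): 1⊕0⊕1⊕0⊕1⊕1⊕0⊕0⊕1⊕0⊕0⊕0⊕1⊕0⊕1⊕0 = 1
s2 (pos 2,3,6,7,10,11,14,15,18,19,22,23,26,27,30,31): 1⊕0⊕0⊕0⊕0⊕1⊕0⊕0⊕0⊕0⊕1⊕0⊕0⊕0⊕1⊕0 = 0
s4 (pos 4,5,6,7,12,13,14,15,20,21,22,23,28,29,30,31): 0⊕1⊕0⊕0⊕0⊕0⊕0⊕0⊕0⊕0⊕1⊕0⊕0⊕1⊕1⊕0 = 0
s8 (pos 8,9,10,11,12,13,14,15,24,25,26,27,28,29,30,31): 1⊕1⊕0⊕1⊕0⊕0⊕0⊕0⊕1⊕1⊕0⊕0⊕0⊕1⊕1⊕0 = 1
s16 (pos 16,17,18,19,20,21,22,23,24,25,26,27,28,29,30,31): 0⊕1⊕0⊕0⊕0⊕0⊕1⊕0⊕1⊕1⊕0⊕0⊕0⊕1⊕1⊕0 = 0
Syndrome s16…s1 = 01001 → error at position 9.
Flip position 9: 1100100110100000100001011000110 → 1100100100100000100001011000110
Read data bits from positions 3,5,6,7,9,10,11,12,13,14,15,17,18,19,20,21,22,23,24,25,26,27,28,29,30,31: 01000010000100001011000110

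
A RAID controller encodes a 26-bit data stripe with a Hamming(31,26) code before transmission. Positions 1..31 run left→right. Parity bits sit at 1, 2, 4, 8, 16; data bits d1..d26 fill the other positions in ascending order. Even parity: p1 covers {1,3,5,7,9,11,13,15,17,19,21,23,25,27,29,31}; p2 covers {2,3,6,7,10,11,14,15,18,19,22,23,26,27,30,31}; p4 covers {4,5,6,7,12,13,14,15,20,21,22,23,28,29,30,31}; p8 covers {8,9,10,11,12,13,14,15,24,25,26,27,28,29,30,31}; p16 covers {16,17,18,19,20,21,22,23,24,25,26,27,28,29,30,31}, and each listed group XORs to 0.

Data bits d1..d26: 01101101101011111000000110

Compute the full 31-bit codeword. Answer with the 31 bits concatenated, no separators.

1100110111011011011111000000110

Place data at non-parity positions: p1 p2 0 p4 1 1 0 p8 1 1 0 1 1 0 1 p16 0 1 1 1 1 1 0 0 0 0 0 0 1 1 0
p1 (pos 1,3,5,7,9,11,13,15,17,19,21,23,25,27,29,31): XOR of data positions = 0⊕1⊕0⊕1⊕0⊕1⊕1⊕0⊕1⊕1⊕0⊕0⊕0⊕1⊕0 = 1
p2 (pos 2,3,6,7,10,11,14,15,18,19,22,23,26,27,30,31): XOR of data positions = 0⊕1⊕0⊕1⊕0⊕0⊕1⊕1⊕1⊕1⊕0⊕0⊕0⊕1⊕0 = 1
p4 (pos 4,5,6,7,12,13,14,15,20,21,22,23,28,29,30,31): XOR of data positions = 1⊕1⊕0⊕1⊕1⊕0⊕1⊕1⊕1⊕1⊕0⊕0⊕1⊕1⊕0 = 0
p8 (pos 8,9,10,11,12,13,14,15,24,25,26,27,28,29,30,31): XOR of data positions = 1⊕1⊕0⊕1⊕1⊕0⊕1⊕0⊕0⊕0⊕0⊕0⊕1⊕1⊕0 = 1
p16 (pos 16,17,18,19,20,21,22,23,24,25,26,27,28,29,30,31): XOR of data positions = 0⊕1⊕1⊕1⊕1⊕1⊕0⊕0⊕0⊕0⊕0⊕0⊕1⊕1⊕0 = 1
Codeword: 1100110111011011011111000000110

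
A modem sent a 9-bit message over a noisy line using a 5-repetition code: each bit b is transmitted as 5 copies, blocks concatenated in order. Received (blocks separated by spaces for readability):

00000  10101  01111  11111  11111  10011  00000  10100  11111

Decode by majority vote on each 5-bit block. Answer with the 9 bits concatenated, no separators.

011111001

Block 1 (00000): 0 ones → 0
Block 2 (10101): 3 ones → 1
Block 3 (01111): 4 ones → 1
Block 4 (11111): 5 ones → 1
Block 5 (11111): 5 ones → 1
Block 6 (10011): 3 ones → 1
Block 7 (00000): 0 ones → 0
Block 8 (10100): 2 ones → 0
Block 9 (11111): 5 ones → 1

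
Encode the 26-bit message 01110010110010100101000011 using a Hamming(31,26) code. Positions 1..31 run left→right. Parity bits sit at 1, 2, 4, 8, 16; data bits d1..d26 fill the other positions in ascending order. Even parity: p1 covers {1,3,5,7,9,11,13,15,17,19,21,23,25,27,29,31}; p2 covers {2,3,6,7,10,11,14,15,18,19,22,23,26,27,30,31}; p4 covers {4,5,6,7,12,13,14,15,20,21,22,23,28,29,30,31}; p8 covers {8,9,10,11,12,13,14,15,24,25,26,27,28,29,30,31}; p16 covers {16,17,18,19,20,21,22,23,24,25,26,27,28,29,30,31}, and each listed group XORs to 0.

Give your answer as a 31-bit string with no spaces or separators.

1001111000101100010100101000011

Place data at non-parity positions: p1 p2 0 p4 1 1 1 p8 0 0 1 0 1 1 0 p16 0 1 0 1 0 0 1 0 1 0 0 0 0 1 1
p1 (pos 1,3,5,7,9,11,13,15,17,19,21,23,25,27,29,31): XOR of data positions = 0⊕1⊕1⊕0⊕1⊕1⊕0⊕0⊕0⊕0⊕1⊕1⊕0⊕0⊕1 = 1
p2 (pos 2,3,6,7,10,11,14,15,18,19,22,23,26,27,30,31): XOR of data positions = 0⊕1⊕1⊕0⊕1⊕1⊕0⊕1⊕0⊕0⊕1⊕0⊕0⊕1⊕1 = 0
p4 (pos 4,5,6,7,12,13,14,15,20,21,22,23,28,29,30,31): XOR of data positions = 1⊕1⊕1⊕0⊕1⊕1⊕0⊕1⊕0⊕0⊕1⊕0⊕0⊕1⊕1 = 1
p8 (pos 8,9,10,11,12,13,14,15,24,25,26,27,28,29,30,31): XOR of data positions = 0⊕0⊕1⊕0⊕1⊕1⊕0⊕0⊕1⊕0⊕0⊕0⊕0⊕1⊕1 = 0
p16 (pos 16,17,18,19,20,21,22,23,24,25,26,27,28,29,30,31): XOR of data positions = 0⊕1⊕0⊕1⊕0⊕0⊕1⊕0⊕1⊕0⊕0⊕0⊕0⊕1⊕1 = 0
Codeword: 1001111000101100010100101000011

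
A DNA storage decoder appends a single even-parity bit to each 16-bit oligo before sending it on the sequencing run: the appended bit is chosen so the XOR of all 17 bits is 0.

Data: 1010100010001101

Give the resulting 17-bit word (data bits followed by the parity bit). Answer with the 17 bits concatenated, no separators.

10101000100011011

XOR of the 16 data bits: 1⊕0⊕1⊕0⊕1⊕0⊕0⊕0⊕1⊕0⊕0⊕0⊕1⊕1⊕0⊕1 = 1
Parity bit = 1 (so all 17 bits XOR to 0).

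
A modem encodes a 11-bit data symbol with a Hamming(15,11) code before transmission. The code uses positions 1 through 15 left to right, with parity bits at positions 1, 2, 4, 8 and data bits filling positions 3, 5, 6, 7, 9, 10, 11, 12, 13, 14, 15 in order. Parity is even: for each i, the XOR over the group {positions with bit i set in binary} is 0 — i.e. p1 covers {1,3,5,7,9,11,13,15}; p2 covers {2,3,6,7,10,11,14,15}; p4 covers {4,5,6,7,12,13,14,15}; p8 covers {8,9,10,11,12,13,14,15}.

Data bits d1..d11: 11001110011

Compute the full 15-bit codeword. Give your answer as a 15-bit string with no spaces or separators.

Place data at non-parity positions: p1 p2 1 p4 1 0 0 p8 1 1 1 0 0 1 1
p1 (pos 1,3,5,7,9,11,13,15): XOR of data positions = 1⊕1⊕0⊕1⊕1⊕0⊕1 = 1
p2 (pos 2,3,6,7,10,11,14,15): XOR of data positions = 1⊕0⊕0⊕1⊕1⊕1⊕1 = 1
p4 (pos 4,5,6,7,12,13,14,15): XOR of data positions = 1⊕0⊕0⊕0⊕0⊕1⊕1 = 1
p8 (pos 8,9,10,11,12,13,14,15): XOR of data positions = 1⊕1⊕1⊕0⊕0⊕1⊕1 = 1
Codeword: 111110011110011

111110011110011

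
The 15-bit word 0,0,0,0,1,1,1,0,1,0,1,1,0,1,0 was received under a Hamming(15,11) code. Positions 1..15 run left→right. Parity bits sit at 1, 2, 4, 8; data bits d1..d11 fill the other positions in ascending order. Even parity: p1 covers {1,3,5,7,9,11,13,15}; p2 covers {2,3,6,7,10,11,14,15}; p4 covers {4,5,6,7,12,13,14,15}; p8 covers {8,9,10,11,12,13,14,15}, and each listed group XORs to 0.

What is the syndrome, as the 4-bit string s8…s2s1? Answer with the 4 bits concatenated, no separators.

s1 (pos 1,3,5,7,9,11,13,15): 0⊕0⊕1⊕1⊕1⊕1⊕0⊕0 = 0
s2 (pos 2,3,6,7,10,11,14,15): 0⊕0⊕1⊕1⊕0⊕1⊕1⊕0 = 0
s4 (pos 4,5,6,7,12,13,14,15): 0⊕1⊕1⊕1⊕1⊕0⊕1⊕0 = 1
s8 (pos 8,9,10,11,12,13,14,15): 0⊕1⊕0⊕1⊕1⊕0⊕1⊕0 = 0
Syndrome s8…s1 = 0100 → error at position 4.

0100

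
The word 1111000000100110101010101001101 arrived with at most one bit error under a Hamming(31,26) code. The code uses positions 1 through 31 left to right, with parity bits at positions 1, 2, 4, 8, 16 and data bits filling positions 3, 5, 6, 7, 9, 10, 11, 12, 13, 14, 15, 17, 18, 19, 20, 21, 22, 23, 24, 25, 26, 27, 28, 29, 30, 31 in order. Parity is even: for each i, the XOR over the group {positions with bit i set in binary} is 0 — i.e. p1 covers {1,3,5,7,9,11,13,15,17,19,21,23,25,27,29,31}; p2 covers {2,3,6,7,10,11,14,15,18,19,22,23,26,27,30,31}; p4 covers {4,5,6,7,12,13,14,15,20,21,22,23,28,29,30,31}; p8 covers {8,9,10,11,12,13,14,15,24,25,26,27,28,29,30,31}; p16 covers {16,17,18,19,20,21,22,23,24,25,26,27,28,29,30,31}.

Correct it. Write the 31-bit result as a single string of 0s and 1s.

1111000010100110101010101001101

s1 (pos 1,3,5,7,9,11,13,15,17,19,21,23,25,27,29,31): 1⊕1⊕0⊕0⊕0⊕1⊕0⊕1⊕1⊕1⊕1⊕1⊕1⊕0⊕1⊕1 = 1
s2 (pos 2,3,6,7,10,11,14,15,18,19,22,23,26,27,30,31): 1⊕1⊕0⊕0⊕0⊕1⊕1⊕1⊕0⊕1⊕0⊕1⊕0⊕0⊕0⊕1 = 0
s4 (pos 4,5,6,7,12,13,14,15,20,21,22,23,28,29,30,31): 1⊕0⊕0⊕0⊕0⊕0⊕1⊕1⊕0⊕1⊕0⊕1⊕1⊕1⊕0⊕1 = 0
s8 (pos 8,9,10,11,12,13,14,15,24,25,26,27,28,29,30,31): 0⊕0⊕0⊕1⊕0⊕0⊕1⊕1⊕0⊕1⊕0⊕0⊕1⊕1⊕0⊕1 = 1
s16 (pos 16,17,18,19,20,21,22,23,24,25,26,27,28,29,30,31): 0⊕1⊕0⊕1⊕0⊕1⊕0⊕1⊕0⊕1⊕0⊕0⊕1⊕1⊕0⊕1 = 0
Syndrome s16…s1 = 01001 → error at position 9.
Flip position 9: 1111000000100110101010101001101 → 1111000010100110101010101001101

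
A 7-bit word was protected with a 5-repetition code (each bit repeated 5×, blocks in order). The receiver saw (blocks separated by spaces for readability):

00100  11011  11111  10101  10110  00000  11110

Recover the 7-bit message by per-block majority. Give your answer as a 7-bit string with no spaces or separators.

0111101

Block 1 (00100): 1 one → 0
Block 2 (11011): 4 ones → 1
Block 3 (11111): 5 ones → 1
Block 4 (10101): 3 ones → 1
Block 5 (10110): 3 ones → 1
Block 6 (00000): 0 ones → 0
Block 7 (11110): 4 ones → 1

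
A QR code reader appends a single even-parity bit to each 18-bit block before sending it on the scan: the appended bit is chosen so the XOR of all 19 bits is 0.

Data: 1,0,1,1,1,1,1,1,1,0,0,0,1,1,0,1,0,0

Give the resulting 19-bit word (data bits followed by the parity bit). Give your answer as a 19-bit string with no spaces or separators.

XOR of the 18 data bits: 1⊕0⊕1⊕1⊕1⊕1⊕1⊕1⊕1⊕0⊕0⊕0⊕1⊕1⊕0⊕1⊕0⊕0 = 1
Parity bit = 1 (so all 19 bits XOR to 0).

1011111110001101001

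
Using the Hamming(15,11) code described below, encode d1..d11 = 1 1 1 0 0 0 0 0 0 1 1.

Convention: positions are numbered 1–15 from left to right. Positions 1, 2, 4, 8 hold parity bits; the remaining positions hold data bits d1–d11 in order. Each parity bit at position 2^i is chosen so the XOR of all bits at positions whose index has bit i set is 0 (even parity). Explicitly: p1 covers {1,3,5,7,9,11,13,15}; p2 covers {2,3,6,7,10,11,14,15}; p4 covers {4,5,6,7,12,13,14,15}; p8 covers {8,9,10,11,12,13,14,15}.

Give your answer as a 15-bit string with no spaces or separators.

101011000000011

Place data at non-parity positions: p1 p2 1 p4 1 1 0 p8 0 0 0 0 0 1 1
p1 (pos 1,3,5,7,9,11,13,15): XOR of data positions = 1⊕1⊕0⊕0⊕0⊕0⊕1 = 1
p2 (pos 2,3,6,7,10,11,14,15): XOR of data positions = 1⊕1⊕0⊕0⊕0⊕1⊕1 = 0
p4 (pos 4,5,6,7,12,13,14,15): XOR of data positions = 1⊕1⊕0⊕0⊕0⊕1⊕1 = 0
p8 (pos 8,9,10,11,12,13,14,15): XOR of data positions = 0⊕0⊕0⊕0⊕0⊕1⊕1 = 0
Codeword: 101011000000011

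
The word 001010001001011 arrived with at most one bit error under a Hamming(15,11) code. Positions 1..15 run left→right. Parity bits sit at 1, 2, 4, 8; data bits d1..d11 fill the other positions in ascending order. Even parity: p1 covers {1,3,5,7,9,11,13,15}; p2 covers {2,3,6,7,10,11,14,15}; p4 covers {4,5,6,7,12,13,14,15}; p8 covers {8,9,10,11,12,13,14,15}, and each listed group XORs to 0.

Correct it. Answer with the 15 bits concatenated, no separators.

s1 (pos 1,3,5,7,9,11,13,15): 0⊕1⊕1⊕0⊕1⊕0⊕0⊕1 = 0
s2 (pos 2,3,6,7,10,11,14,15): 0⊕1⊕0⊕0⊕0⊕0⊕1⊕1 = 1
s4 (pos 4,5,6,7,12,13,14,15): 0⊕1⊕0⊕0⊕1⊕0⊕1⊕1 = 0
s8 (pos 8,9,10,11,12,13,14,15): 0⊕1⊕0⊕0⊕1⊕0⊕1⊕1 = 0
Syndrome s8…s1 = 0010 → error at position 2.
Flip position 2: 001010001001011 → 011010001001011

011010001001011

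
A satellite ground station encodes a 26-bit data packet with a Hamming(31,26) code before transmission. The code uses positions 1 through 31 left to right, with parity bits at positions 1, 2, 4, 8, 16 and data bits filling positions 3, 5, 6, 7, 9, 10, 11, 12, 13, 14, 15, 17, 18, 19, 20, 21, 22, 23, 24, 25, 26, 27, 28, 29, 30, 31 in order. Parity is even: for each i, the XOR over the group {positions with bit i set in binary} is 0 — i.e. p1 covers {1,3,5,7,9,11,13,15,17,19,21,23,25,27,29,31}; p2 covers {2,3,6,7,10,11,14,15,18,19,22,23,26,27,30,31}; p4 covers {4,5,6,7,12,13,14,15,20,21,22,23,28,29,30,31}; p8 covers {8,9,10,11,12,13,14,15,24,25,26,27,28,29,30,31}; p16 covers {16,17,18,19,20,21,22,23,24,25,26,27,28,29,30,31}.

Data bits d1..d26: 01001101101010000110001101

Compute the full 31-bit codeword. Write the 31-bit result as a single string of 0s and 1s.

1100100111011010010000110001101

Place data at non-parity positions: p1 p2 0 p4 1 0 0 p8 1 1 0 1 1 0 1 p16 0 1 0 0 0 0 1 1 0 0 0 1 1 0 1
p1 (pos 1,3,5,7,9,11,13,15,17,19,21,23,25,27,29,31): XOR of data positions = 0⊕1⊕0⊕1⊕0⊕1⊕1⊕0⊕0⊕0⊕1⊕0⊕0⊕1⊕1 = 1
p2 (pos 2,3,6,7,10,11,14,15,18,19,22,23,26,27,30,31): XOR of data positions = 0⊕0⊕0⊕1⊕0⊕0⊕1⊕1⊕0⊕0⊕1⊕0⊕0⊕0⊕1 = 1
p4 (pos 4,5,6,7,12,13,14,15,20,21,22,23,28,29,30,31): XOR of data positions = 1⊕0⊕0⊕1⊕1⊕0⊕1⊕0⊕0⊕0⊕1⊕1⊕1⊕0⊕1 = 0
p8 (pos 8,9,10,11,12,13,14,15,24,25,26,27,28,29,30,31): XOR of data positions = 1⊕1⊕0⊕1⊕1⊕0⊕1⊕1⊕0⊕0⊕0⊕1⊕1⊕0⊕1 = 1
p16 (pos 16,17,18,19,20,21,22,23,24,25,26,27,28,29,30,31): XOR of data positions = 0⊕1⊕0⊕0⊕0⊕0⊕1⊕1⊕0⊕0⊕0⊕1⊕1⊕0⊕1 = 0
Codeword: 1100100111011010010000110001101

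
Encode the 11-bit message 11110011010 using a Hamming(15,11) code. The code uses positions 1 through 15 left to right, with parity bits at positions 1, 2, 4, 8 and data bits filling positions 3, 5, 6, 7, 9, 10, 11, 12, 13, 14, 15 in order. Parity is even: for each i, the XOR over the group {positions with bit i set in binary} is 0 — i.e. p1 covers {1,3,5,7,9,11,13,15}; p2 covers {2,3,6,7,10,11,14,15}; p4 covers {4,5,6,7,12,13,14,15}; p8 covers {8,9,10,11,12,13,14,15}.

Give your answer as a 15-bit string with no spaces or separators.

Place data at non-parity positions: p1 p2 1 p4 1 1 1 p8 0 0 1 1 0 1 0
p1 (pos 1,3,5,7,9,11,13,15): XOR of data positions = 1⊕1⊕1⊕0⊕1⊕0⊕0 = 0
p2 (pos 2,3,6,7,10,11,14,15): XOR of data positions = 1⊕1⊕1⊕0⊕1⊕1⊕0 = 1
p4 (pos 4,5,6,7,12,13,14,15): XOR of data positions = 1⊕1⊕1⊕1⊕0⊕1⊕0 = 1
p8 (pos 8,9,10,11,12,13,14,15): XOR of data positions = 0⊕0⊕1⊕1⊕0⊕1⊕0 = 1
Codeword: 011111110011010

011111110011010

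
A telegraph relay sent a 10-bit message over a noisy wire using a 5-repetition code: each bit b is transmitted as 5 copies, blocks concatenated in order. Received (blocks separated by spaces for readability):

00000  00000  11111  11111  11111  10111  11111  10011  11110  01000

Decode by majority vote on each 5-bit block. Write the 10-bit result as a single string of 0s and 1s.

Block 1 (00000): 0 ones → 0
Block 2 (00000): 0 ones → 0
Block 3 (11111): 5 ones → 1
Block 4 (11111): 5 ones → 1
Block 5 (11111): 5 ones → 1
Block 6 (10111): 4 ones → 1
Block 7 (11111): 5 ones → 1
Block 8 (10011): 3 ones → 1
Block 9 (11110): 4 ones → 1
Block 10 (01000): 1 one → 0

0011111110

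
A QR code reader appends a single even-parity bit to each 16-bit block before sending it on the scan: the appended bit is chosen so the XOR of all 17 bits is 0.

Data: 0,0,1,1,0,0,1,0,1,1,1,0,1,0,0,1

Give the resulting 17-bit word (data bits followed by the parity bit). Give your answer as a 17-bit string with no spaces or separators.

XOR of the 16 data bits: 0⊕0⊕1⊕1⊕0⊕0⊕1⊕0⊕1⊕1⊕1⊕0⊕1⊕0⊕0⊕1 = 0
Parity bit = 0 (so all 17 bits XOR to 0).

00110010111010010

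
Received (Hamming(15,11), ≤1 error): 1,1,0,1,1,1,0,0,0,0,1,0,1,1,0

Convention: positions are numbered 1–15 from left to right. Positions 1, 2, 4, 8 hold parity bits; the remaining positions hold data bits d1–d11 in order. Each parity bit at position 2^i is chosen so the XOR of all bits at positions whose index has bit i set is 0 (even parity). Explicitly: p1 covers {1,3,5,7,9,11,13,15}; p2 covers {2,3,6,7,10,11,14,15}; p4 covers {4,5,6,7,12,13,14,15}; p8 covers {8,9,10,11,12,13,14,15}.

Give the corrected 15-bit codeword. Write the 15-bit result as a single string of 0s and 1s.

110111000011110

s1 (pos 1,3,5,7,9,11,13,15): 1⊕0⊕1⊕0⊕0⊕1⊕1⊕0 = 0
s2 (pos 2,3,6,7,10,11,14,15): 1⊕0⊕1⊕0⊕0⊕1⊕1⊕0 = 0
s4 (pos 4,5,6,7,12,13,14,15): 1⊕1⊕1⊕0⊕0⊕1⊕1⊕0 = 1
s8 (pos 8,9,10,11,12,13,14,15): 0⊕0⊕0⊕1⊕0⊕1⊕1⊕0 = 1
Syndrome s8…s1 = 1100 → error at position 12.
Flip position 12: 110111000010110 → 110111000011110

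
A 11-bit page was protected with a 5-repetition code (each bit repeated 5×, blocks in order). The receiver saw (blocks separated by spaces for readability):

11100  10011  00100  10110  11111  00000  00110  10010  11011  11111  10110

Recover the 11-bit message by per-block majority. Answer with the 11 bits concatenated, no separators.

11011000111

Block 1 (11100): 3 ones → 1
Block 2 (10011): 3 ones → 1
Block 3 (00100): 1 one → 0
Block 4 (10110): 3 ones → 1
Block 5 (11111): 5 ones → 1
Block 6 (00000): 0 ones → 0
Block 7 (00110): 2 ones → 0
Block 8 (10010): 2 ones → 0
Block 9 (11011): 4 ones → 1
Block 10 (11111): 5 ones → 1
Block 11 (10110): 3 ones → 1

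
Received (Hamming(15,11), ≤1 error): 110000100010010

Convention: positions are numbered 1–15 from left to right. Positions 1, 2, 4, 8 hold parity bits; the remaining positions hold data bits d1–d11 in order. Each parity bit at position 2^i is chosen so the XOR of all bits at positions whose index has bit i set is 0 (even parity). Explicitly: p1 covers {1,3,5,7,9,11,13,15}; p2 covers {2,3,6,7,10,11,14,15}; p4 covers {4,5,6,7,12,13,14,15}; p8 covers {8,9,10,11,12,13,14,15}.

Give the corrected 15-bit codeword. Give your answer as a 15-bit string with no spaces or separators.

s1 (pos 1,3,5,7,9,11,13,15): 1⊕0⊕0⊕1⊕0⊕1⊕0⊕0 = 1
s2 (pos 2,3,6,7,10,11,14,15): 1⊕0⊕0⊕1⊕0⊕1⊕1⊕0 = 0
s4 (pos 4,5,6,7,12,13,14,15): 0⊕0⊕0⊕1⊕0⊕0⊕1⊕0 = 0
s8 (pos 8,9,10,11,12,13,14,15): 0⊕0⊕0⊕1⊕0⊕0⊕1⊕0 = 0
Syndrome s8…s1 = 0001 → error at position 1.
Flip position 1: 110000100010010 → 010000100010010

010000100010010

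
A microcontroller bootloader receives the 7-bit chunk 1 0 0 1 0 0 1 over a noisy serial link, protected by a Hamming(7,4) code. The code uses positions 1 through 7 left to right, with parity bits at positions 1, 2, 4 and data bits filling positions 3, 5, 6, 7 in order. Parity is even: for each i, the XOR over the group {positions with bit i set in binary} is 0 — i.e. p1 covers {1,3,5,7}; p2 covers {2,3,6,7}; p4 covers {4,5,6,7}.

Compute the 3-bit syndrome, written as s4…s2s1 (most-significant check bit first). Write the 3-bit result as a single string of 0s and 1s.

010

s1 (pos 1,3,5,7): 1⊕0⊕0⊕1 = 0
s2 (pos 2,3,6,7): 0⊕0⊕0⊕1 = 1
s4 (pos 4,5,6,7): 1⊕0⊕0⊕1 = 0
Syndrome s4…s1 = 010 → error at position 2.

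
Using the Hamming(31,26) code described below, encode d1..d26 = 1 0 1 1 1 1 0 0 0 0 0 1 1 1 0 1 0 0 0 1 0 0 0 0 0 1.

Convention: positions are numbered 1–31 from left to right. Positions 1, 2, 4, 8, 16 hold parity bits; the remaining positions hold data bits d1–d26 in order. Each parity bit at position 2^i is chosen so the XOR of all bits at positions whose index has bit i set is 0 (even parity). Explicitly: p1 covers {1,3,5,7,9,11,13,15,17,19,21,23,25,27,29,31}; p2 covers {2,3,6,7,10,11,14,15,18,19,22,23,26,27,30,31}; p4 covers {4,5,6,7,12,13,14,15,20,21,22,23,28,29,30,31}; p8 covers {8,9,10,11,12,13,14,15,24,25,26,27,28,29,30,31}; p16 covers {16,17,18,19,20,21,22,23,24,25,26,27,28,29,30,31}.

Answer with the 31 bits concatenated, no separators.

Place data at non-parity positions: p1 p2 1 p4 0 1 1 p8 1 1 0 0 0 0 0 p16 1 1 1 0 1 0 0 0 1 0 0 0 0 0 1
p1 (pos 1,3,5,7,9,11,13,15,17,19,21,23,25,27,29,31): XOR of data positions = 1⊕0⊕1⊕1⊕0⊕0⊕0⊕1⊕1⊕1⊕0⊕1⊕0⊕0⊕1 = 0
p2 (pos 2,3,6,7,10,11,14,15,18,19,22,23,26,27,30,31): XOR of data positions = 1⊕1⊕1⊕1⊕0⊕0⊕0⊕1⊕1⊕0⊕0⊕0⊕0⊕0⊕1 = 1
p4 (pos 4,5,6,7,12,13,14,15,20,21,22,23,28,29,30,31): XOR of data positions = 0⊕1⊕1⊕0⊕0⊕0⊕0⊕0⊕1⊕0⊕0⊕0⊕0⊕0⊕1 = 0
p8 (pos 8,9,10,11,12,13,14,15,24,25,26,27,28,29,30,31): XOR of data positions = 1⊕1⊕0⊕0⊕0⊕0⊕0⊕0⊕1⊕0⊕0⊕0⊕0⊕0⊕1 = 0
p16 (pos 16,17,18,19,20,21,22,23,24,25,26,27,28,29,30,31): XOR of data positions = 1⊕1⊕1⊕0⊕1⊕0⊕0⊕0⊕1⊕0⊕0⊕0⊕0⊕0⊕1 = 0
Codeword: 0110011011000000111010001000001

0110011011000000111010001000001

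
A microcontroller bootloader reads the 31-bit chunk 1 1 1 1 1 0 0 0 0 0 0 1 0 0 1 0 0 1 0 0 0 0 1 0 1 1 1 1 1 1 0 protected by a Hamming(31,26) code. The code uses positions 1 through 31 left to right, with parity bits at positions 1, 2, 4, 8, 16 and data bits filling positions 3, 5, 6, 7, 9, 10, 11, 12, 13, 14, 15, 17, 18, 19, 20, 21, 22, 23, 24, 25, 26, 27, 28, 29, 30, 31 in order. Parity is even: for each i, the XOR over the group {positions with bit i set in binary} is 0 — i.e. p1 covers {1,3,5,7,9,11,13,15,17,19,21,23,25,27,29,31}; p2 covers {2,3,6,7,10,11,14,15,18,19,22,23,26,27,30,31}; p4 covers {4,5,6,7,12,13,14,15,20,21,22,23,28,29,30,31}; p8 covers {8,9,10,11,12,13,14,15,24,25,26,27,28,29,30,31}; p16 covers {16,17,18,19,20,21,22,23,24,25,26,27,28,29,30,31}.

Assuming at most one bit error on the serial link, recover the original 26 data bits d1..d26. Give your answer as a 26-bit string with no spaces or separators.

11000001001010000101111110

s1 (pos 1,3,5,7,9,11,13,15,17,19,21,23,25,27,29,31): 1⊕1⊕1⊕0⊕0⊕0⊕0⊕1⊕0⊕0⊕0⊕1⊕1⊕1⊕1⊕0 = 0
s2 (pos 2,3,6,7,10,11,14,15,18,19,22,23,26,27,30,31): 1⊕1⊕0⊕0⊕0⊕0⊕0⊕1⊕1⊕0⊕0⊕1⊕1⊕1⊕1⊕0 = 0
s4 (pos 4,5,6,7,12,13,14,15,20,21,22,23,28,29,30,31): 1⊕1⊕0⊕0⊕1⊕0⊕0⊕1⊕0⊕0⊕0⊕1⊕1⊕1⊕1⊕0 = 0
s8 (pos 8,9,10,11,12,13,14,15,24,25,26,27,28,29,30,31): 0⊕0⊕0⊕0⊕1⊕0⊕0⊕1⊕0⊕1⊕1⊕1⊕1⊕1⊕1⊕0 = 0
s16 (pos 16,17,18,19,20,21,22,23,24,25,26,27,28,29,30,31): 0⊕0⊕1⊕0⊕0⊕0⊕0⊕1⊕0⊕1⊕1⊕1⊕1⊕1⊕1⊕0 = 0
Syndrome s16…s1 = 00000 → no error.
Read data bits from positions 3,5,6,7,9,10,11,12,13,14,15,17,18,19,20,21,22,23,24,25,26,27,28,29,30,31: 11000001001010000101111110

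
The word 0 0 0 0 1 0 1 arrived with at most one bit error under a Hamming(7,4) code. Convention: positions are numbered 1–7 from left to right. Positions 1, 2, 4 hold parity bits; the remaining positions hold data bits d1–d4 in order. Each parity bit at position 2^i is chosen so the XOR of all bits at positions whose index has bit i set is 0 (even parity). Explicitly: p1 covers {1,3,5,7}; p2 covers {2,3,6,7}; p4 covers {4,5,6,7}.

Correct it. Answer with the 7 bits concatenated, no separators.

0100101

s1 (pos 1,3,5,7): 0⊕0⊕1⊕1 = 0
s2 (pos 2,3,6,7): 0⊕0⊕0⊕1 = 1
s4 (pos 4,5,6,7): 0⊕1⊕0⊕1 = 0
Syndrome s4…s1 = 010 → error at position 2.
Flip position 2: 0000101 → 0100101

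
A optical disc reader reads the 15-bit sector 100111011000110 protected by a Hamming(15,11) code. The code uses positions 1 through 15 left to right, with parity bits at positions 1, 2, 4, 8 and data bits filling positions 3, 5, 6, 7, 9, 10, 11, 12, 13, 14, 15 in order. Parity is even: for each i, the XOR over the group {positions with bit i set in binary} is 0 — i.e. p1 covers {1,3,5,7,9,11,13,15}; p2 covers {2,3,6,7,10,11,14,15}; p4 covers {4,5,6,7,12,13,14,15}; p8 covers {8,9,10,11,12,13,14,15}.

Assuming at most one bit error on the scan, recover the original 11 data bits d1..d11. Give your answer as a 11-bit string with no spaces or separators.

01101000110

s1 (pos 1,3,5,7,9,11,13,15): 1⊕0⊕1⊕0⊕1⊕0⊕1⊕0 = 0
s2 (pos 2,3,6,7,10,11,14,15): 0⊕0⊕1⊕0⊕0⊕0⊕1⊕0 = 0
s4 (pos 4,5,6,7,12,13,14,15): 1⊕1⊕1⊕0⊕0⊕1⊕1⊕0 = 1
s8 (pos 8,9,10,11,12,13,14,15): 1⊕1⊕0⊕0⊕0⊕1⊕1⊕0 = 0
Syndrome s8…s1 = 0100 → error at position 4.
Flip position 4: 100111011000110 → 100011011000110
Read data bits from positions 3,5,6,7,9,10,11,12,13,14,15: 01101000110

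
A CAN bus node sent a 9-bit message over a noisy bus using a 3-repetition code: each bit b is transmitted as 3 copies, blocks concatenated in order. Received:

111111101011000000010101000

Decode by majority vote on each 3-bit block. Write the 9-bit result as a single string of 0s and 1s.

111100010

Block 1 (111): 3 ones → 1
Block 2 (111): 3 ones → 1
Block 3 (101): 2 ones → 1
Block 4 (011): 2 ones → 1
Block 5 (000): 0 ones → 0
Block 6 (000): 0 ones → 0
Block 7 (010): 1 one → 0
Block 8 (101): 2 ones → 1
Block 9 (000): 0 ones → 0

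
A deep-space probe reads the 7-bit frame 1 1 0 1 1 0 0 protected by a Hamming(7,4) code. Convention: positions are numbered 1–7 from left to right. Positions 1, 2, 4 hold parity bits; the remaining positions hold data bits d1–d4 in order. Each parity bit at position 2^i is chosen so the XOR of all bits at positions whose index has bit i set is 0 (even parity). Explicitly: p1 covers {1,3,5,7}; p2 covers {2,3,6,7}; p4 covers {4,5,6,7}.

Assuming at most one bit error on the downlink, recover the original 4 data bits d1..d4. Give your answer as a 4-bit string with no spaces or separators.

0100

s1 (pos 1,3,5,7): 1⊕0⊕1⊕0 = 0
s2 (pos 2,3,6,7): 1⊕0⊕0⊕0 = 1
s4 (pos 4,5,6,7): 1⊕1⊕0⊕0 = 0
Syndrome s4…s1 = 010 → error at position 2.
Flip position 2: 1101100 → 1001100
Read data bits from positions 3,5,6,7: 0100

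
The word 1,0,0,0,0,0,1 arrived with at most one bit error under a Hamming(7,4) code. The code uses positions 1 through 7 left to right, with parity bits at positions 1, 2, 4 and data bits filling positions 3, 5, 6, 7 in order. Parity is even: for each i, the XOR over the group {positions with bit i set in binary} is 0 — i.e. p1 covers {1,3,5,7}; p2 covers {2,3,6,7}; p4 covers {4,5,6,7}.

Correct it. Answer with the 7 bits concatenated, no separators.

1000011

s1 (pos 1,3,5,7): 1⊕0⊕0⊕1 = 0
s2 (pos 2,3,6,7): 0⊕0⊕0⊕1 = 1
s4 (pos 4,5,6,7): 0⊕0⊕0⊕1 = 1
Syndrome s4…s1 = 110 → error at position 6.
Flip position 6: 1000001 → 1000011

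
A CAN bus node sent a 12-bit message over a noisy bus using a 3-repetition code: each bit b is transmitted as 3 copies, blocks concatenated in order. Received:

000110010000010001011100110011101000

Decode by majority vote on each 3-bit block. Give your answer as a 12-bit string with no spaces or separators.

Block 1 (000): 0 ones → 0
Block 2 (110): 2 ones → 1
Block 3 (010): 1 one → 0
Block 4 (000): 0 ones → 0
Block 5 (010): 1 one → 0
Block 6 (001): 1 one → 0
Block 7 (011): 2 ones → 1
Block 8 (100): 1 one → 0
Block 9 (110): 2 ones → 1
Block 10 (011): 2 ones → 1
Block 11 (101): 2 ones → 1
Block 12 (000): 0 ones → 0

010000101110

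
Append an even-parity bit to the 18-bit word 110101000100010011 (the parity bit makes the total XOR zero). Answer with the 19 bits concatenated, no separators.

1101010001000100110

XOR of the 18 data bits: 1⊕1⊕0⊕1⊕0⊕1⊕0⊕0⊕0⊕1⊕0⊕0⊕0⊕1⊕0⊕0⊕1⊕1 = 0
Parity bit = 0 (so all 19 bits XOR to 0).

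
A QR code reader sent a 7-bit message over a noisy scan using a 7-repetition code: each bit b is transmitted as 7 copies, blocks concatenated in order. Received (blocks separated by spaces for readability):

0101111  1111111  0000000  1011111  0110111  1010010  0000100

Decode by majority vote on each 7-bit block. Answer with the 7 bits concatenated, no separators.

Block 1 (0101111): 5 ones → 1
Block 2 (1111111): 7 ones → 1
Block 3 (0000000): 0 ones → 0
Block 4 (1011111): 6 ones → 1
Block 5 (0110111): 5 ones → 1
Block 6 (1010010): 3 ones → 0
Block 7 (0000100): 1 one → 0

1101100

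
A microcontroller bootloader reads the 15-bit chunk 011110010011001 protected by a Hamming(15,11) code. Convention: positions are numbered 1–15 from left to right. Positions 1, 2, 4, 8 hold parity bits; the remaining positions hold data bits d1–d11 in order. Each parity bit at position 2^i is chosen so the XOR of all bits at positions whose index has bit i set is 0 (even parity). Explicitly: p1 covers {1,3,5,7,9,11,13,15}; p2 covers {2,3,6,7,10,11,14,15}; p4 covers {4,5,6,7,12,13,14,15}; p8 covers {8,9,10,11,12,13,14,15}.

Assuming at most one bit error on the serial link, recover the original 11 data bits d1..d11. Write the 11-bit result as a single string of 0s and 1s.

s1 (pos 1,3,5,7,9,11,13,15): 0⊕1⊕1⊕0⊕0⊕1⊕0⊕1 = 0
s2 (pos 2,3,6,7,10,11,14,15): 1⊕1⊕0⊕0⊕0⊕1⊕0⊕1 = 0
s4 (pos 4,5,6,7,12,13,14,15): 1⊕1⊕0⊕0⊕1⊕0⊕0⊕1 = 0
s8 (pos 8,9,10,11,12,13,14,15): 1⊕0⊕0⊕1⊕1⊕0⊕0⊕1 = 0
Syndrome s8…s1 = 0000 → no error.
Read data bits from positions 3,5,6,7,9,10,11,12,13,14,15: 11000011001

11000011001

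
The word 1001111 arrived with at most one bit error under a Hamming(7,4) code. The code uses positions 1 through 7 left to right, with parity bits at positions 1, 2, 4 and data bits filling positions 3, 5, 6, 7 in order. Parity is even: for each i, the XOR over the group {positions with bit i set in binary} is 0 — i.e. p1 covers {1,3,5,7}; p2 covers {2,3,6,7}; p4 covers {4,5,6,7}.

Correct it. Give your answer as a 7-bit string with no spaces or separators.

0001111

s1 (pos 1,3,5,7): 1⊕0⊕1⊕1 = 1
s2 (pos 2,3,6,7): 0⊕0⊕1⊕1 = 0
s4 (pos 4,5,6,7): 1⊕1⊕1⊕1 = 0
Syndrome s4…s1 = 001 → error at position 1.
Flip position 1: 1001111 → 0001111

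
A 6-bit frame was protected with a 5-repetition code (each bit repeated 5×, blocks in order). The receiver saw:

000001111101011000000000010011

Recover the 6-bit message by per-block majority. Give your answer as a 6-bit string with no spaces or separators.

Block 1 (00000): 0 ones → 0
Block 2 (11111): 5 ones → 1
Block 3 (01011): 3 ones → 1
Block 4 (00000): 0 ones → 0
Block 5 (00000): 0 ones → 0
Block 6 (10011): 3 ones → 1

011001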